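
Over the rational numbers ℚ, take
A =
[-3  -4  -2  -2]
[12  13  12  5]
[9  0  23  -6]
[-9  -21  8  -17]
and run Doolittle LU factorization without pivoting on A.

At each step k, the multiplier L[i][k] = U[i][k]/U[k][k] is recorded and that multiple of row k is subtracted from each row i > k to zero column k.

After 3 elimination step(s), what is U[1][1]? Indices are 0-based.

[col 0] pivot -3
  R1 -= -4*R0 → (0, -3, 4, -3)  (L[1][0] := -4)
  R2 -= -3*R0 → (0, -12, 17, -12)  (L[2][0] := -3)
  R3 -= 3*R0 → (0, -9, 14, -11)  (L[3][0] := 3)
[col 1] pivot -3
  R2 -= 4*R1 → (0, 0, 1, 0)  (L[2][1] := 4)
  R3 -= 3*R1 → (0, 0, 2, -2)  (L[3][1] := 3)
[col 2] pivot 1
  R3 -= 2*R2 → (0, 0, 0, -2)  (L[3][2] := 2)

U[1][1] = -3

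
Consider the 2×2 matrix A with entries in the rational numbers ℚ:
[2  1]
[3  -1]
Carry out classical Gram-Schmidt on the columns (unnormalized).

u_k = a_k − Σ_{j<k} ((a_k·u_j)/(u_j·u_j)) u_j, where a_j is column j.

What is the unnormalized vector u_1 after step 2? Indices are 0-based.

Step 1: u_0 = a_0 = (2, 3).
Step 2: u_1 = a_1 − (-1/13)·u_0 = (15/13, -10/13).

u_1 = (15/13, -10/13)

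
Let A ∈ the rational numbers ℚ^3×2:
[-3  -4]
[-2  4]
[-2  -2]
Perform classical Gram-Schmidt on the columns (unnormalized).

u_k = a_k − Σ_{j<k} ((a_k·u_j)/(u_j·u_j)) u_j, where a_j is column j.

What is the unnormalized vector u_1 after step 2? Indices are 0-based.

u_1 = (-44/17, 84/17, -18/17)

Step 1: u_0 = a_0 = (-3, -2, -2).
Step 2: u_1 = a_1 − (8/17)·u_0 = (-44/17, 84/17, -18/17).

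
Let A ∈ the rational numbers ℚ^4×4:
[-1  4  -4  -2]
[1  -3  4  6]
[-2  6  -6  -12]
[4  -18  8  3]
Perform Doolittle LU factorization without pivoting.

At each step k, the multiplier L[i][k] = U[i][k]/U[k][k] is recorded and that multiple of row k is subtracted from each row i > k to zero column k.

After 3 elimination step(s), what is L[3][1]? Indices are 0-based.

k=0: U[0][0]=-1
  eliminate (1,0): mult=-1, new row 1: (0, 1, 0, 4); set L[1][0]=-1
  eliminate (2,0): mult=2, new row 2: (0, -2, 2, -8); set L[2][0]=2
  eliminate (3,0): mult=-4, new row 3: (0, -2, -8, -5); set L[3][0]=-4
k=1: U[1][1]=1
  eliminate (2,1): mult=-2, new row 2: (0, 0, 2, 0); set L[2][1]=-2
  eliminate (3,1): mult=-2, new row 3: (0, 0, -8, 3); set L[3][1]=-2
k=2: U[2][2]=2
  eliminate (3,2): mult=-4, new row 3: (0, 0, 0, 3); set L[3][2]=-4

L[3][1] = -2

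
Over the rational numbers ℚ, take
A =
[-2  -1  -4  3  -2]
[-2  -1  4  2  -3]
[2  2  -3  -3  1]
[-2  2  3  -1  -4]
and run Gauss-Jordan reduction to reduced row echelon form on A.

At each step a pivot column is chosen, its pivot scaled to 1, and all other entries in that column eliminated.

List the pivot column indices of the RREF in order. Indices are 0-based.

step 1: normalize row 0 (÷-2) = (1, 1/2, 2, -3/2, 1)
  row 1: subtract -2×row0 = (0, 0, 8, -1, -1)
  row 2: subtract 2×row0 = (0, 1, -7, 0, -1)
  row 3: subtract -2×row0 = (0, 3, 7, -4, -2)
step 2: exchange rows 1,2
step 2: normalize row 1 (÷1) = (0, 1, -7, 0, -1)
  row 0: subtract 1/2×row1 = (1, 0, 11/2, -3/2, 3/2)
  row 3: subtract 3×row1 = (0, 0, 28, -4, 1)
step 3: normalize row 2 (÷8) = (0, 0, 1, -1/8, -1/8)
  row 0: subtract 11/2×row2 = (1, 0, 0, -13/16, 35/16)
  row 1: subtract -7×row2 = (0, 1, 0, -7/8, -15/8)
  row 3: subtract 28×row2 = (0, 0, 0, -1/2, 9/2)
step 4: normalize row 3 (÷-1/2) = (0, 0, 0, 1, -9)
  row 0: subtract -13/16×row3 = (1, 0, 0, 0, -41/8)
  row 1: subtract -7/8×row3 = (0, 1, 0, 0, -39/4)
  row 2: subtract -1/8×row3 = (0, 0, 1, 0, -5/4)

pivot columns: 0, 1, 2, 3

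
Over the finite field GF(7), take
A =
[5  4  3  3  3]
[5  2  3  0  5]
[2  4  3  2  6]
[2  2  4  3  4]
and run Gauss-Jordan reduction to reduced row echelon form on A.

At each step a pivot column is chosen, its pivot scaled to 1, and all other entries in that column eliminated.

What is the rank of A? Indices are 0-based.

step 1: normalize row 0 (÷5) = (1, 5, 2, 2, 2)
  row 1: subtract 5×row0 = (0, 5, 0, 4, 2)
  row 2: subtract 2×row0 = (0, 1, 6, 5, 2)
  row 3: subtract 2×row0 = (0, 6, 0, 6, 0)
step 2: normalize row 1 (÷5) = (0, 1, 0, 5, 6)
  row 0: subtract 5×row1 = (1, 0, 2, 5, 0)
  row 2: subtract 1×row1 = (0, 0, 6, 0, 3)
  row 3: subtract 6×row1 = (0, 0, 0, 4, 6)
step 3: normalize row 2 (÷6) = (0, 0, 1, 0, 4)
  row 0: subtract 2×row2 = (1, 0, 0, 5, 6)
step 4: normalize row 3 (÷4) = (0, 0, 0, 1, 5)
  row 0: subtract 5×row3 = (1, 0, 0, 0, 2)
  row 1: subtract 5×row3 = (0, 1, 0, 0, 2)

rank = 4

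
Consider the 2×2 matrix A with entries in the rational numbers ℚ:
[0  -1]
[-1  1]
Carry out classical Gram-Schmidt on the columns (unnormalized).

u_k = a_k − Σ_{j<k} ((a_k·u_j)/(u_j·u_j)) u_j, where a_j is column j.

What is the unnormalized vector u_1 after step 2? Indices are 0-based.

Step 1: u_0 = a_0 = (0, -1).
Step 2: u_1 = a_1 − (-1)·u_0 = (-1, 0).

u_1 = (-1, 0)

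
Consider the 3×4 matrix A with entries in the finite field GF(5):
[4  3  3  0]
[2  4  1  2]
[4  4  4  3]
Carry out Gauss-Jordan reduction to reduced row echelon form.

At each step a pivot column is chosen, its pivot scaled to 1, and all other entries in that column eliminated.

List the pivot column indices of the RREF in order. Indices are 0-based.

[1] R0 /= 4  ⇒  (1, 2, 2, 0)
     R1 -= 2·R0  ⇒  (0, 0, 2, 2)
     R2 -= 4·R0  ⇒  (0, 1, 1, 3)
[2] R1 <-> R2
[2] R1 /= 1  ⇒  (0, 1, 1, 3)
     R0 -= 2·R1  ⇒  (1, 0, 0, 4)
[3] R2 /= 2  ⇒  (0, 0, 1, 1)
     R1 -= 1·R2  ⇒  (0, 1, 0, 2)

pivot columns: 0, 1, 2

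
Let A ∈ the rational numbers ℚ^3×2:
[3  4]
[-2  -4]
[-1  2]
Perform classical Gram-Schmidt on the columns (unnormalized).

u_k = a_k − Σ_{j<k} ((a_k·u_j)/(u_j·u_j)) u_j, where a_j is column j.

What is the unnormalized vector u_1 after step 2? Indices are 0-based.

Step 1: u_0 = a_0 = (3, -2, -1).
Step 2: u_1 = a_1 − (9/7)·u_0 = (1/7, -10/7, 23/7).

u_1 = (1/7, -10/7, 23/7)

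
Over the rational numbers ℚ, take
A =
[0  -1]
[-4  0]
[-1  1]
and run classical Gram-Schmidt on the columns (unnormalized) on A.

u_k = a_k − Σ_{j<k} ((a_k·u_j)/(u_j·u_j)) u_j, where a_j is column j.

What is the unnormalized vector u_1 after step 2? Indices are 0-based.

u_1 = (-1, -4/17, 16/17)

Step 1: u_0 = a_0 = (0, -4, -1).
Step 2: u_1 = a_1 − (-1/17)·u_0 = (-1, -4/17, 16/17).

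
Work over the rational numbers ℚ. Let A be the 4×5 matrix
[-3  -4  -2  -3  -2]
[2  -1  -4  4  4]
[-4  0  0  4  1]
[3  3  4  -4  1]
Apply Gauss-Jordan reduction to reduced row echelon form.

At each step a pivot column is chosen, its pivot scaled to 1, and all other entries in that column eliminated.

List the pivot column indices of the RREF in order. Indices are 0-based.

[1] R0 /= -3  ⇒  (1, 4/3, 2/3, 1, 2/3)
     R1 -= 2·R0  ⇒  (0, -11/3, -16/3, 2, 8/3)
     R2 -= -4·R0  ⇒  (0, 16/3, 8/3, 8, 11/3)
     R3 -= 3·R0  ⇒  (0, -1, 2, -7, -1)
[2] R1 /= -11/3  ⇒  (0, 1, 16/11, -6/11, -8/11)
     R0 -= 4/3·R1  ⇒  (1, 0, -14/11, 19/11, 18/11)
     R2 -= 16/3·R1  ⇒  (0, 0, -56/11, 120/11, 83/11)
     R3 -= -1·R1  ⇒  (0, 0, 38/11, -83/11, -19/11)
[3] R2 /= -56/11  ⇒  (0, 0, 1, -15/7, -83/56)
     R0 -= -14/11·R2  ⇒  (1, 0, 0, -1, -1/4)
     R1 -= 16/11·R2  ⇒  (0, 1, 0, 18/7, 10/7)
     R3 -= 38/11·R2  ⇒  (0, 0, 0, -1/7, 95/28)
[4] R3 /= -1/7  ⇒  (0, 0, 0, 1, -95/4)
     R0 -= -1·R3  ⇒  (1, 0, 0, 0, -24)
     R1 -= 18/7·R3  ⇒  (0, 1, 0, 0, 125/2)
     R2 -= -15/7·R3  ⇒  (0, 0, 1, 0, -419/8)

pivot columns: 0, 1, 2, 3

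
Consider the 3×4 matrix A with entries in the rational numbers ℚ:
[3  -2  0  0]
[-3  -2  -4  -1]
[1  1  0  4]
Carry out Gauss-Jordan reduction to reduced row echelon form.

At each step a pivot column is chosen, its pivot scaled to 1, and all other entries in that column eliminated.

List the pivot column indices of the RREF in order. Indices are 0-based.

pivot(0,0)=3: scale R0 → (1, -2/3, 0, 0)
  clear (1,0): R1 −= (-3)R0 → (0, -4, -4, -1)
  clear (2,0): R2 −= (1)R0 → (0, 5/3, 0, 4)
pivot(1,1)=-4: scale R1 → (0, 1, 1, 1/4)
  clear (0,1): R0 −= (-2/3)R1 → (1, 0, 2/3, 1/6)
  clear (2,1): R2 −= (5/3)R1 → (0, 0, -5/3, 43/12)
pivot(2,2)=-5/3: scale R2 → (0, 0, 1, -43/20)
  clear (0,2): R0 −= (2/3)R2 → (1, 0, 0, 8/5)
  clear (1,2): R1 −= (1)R2 → (0, 1, 0, 12/5)

pivot columns: 0, 1, 2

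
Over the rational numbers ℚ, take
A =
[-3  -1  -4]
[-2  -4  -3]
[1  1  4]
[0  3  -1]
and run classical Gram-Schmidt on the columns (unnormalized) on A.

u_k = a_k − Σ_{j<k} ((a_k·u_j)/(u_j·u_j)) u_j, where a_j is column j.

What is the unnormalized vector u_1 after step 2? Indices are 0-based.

u_1 = (11/7, -16/7, 1/7, 3)

Step 1: u_0 = a_0 = (-3, -2, 1, 0).
Step 2: u_1 = a_1 − (6/7)·u_0 = (11/7, -16/7, 1/7, 3).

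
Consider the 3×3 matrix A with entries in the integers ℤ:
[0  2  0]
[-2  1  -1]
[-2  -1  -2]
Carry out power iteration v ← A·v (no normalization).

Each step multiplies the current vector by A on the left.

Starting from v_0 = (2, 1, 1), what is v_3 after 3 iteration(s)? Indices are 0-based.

v_3 = (-2, 1, -11)

v_0 = (2, 1, 1).
v_1 = A·v_0 = (2, -4, -7).
v_2 = A·v_1 = (-8, -1, 14).
v_3 = A·v_2 = (-2, 1, -11).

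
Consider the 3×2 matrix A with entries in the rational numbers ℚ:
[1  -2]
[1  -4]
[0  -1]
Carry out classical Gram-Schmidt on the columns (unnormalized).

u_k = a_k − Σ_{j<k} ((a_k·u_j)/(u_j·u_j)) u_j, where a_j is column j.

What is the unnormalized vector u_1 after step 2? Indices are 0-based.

Step 1: u_0 = a_0 = (1, 1, 0).
Step 2: u_1 = a_1 − (-3)·u_0 = (1, -1, -1).

u_1 = (1, -1, -1)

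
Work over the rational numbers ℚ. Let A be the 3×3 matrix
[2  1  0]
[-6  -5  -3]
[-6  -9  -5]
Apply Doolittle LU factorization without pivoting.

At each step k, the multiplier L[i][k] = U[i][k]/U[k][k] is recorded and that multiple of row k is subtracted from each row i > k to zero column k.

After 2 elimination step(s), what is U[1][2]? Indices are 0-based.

U[1][2] = -3

[col 0] pivot 2
  R1 -= -3*R0 → (0, -2, -3)  (L[1][0] := -3)
  R2 -= -3*R0 → (0, -6, -5)  (L[2][0] := -3)
[col 1] pivot -2
  R2 -= 3*R1 → (0, 0, 4)  (L[2][1] := 3)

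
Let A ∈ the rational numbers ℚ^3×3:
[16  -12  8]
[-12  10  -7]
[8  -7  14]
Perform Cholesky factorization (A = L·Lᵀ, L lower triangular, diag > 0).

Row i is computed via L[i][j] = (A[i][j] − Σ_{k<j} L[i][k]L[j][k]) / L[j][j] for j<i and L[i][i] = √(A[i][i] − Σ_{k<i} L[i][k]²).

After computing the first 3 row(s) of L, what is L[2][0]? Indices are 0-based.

L[2][0] = 2

Step 1: L[0][0] = √(16) = 4.
  L[1][0] = (-12) / L[0][0] = -3.
Step 2: L[1][1] = √(1) = 1.
  L[2][0] = (8) / L[0][0] = 2.
  L[2][1] = (-1) / L[1][1] = -1.
Step 3: L[2][2] = √(9) = 3.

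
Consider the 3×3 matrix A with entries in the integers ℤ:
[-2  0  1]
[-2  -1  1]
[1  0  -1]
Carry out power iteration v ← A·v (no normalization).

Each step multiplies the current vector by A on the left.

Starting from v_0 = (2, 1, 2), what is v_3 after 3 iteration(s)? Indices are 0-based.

v_0 = (2, 1, 2).
v_1 = A·v_0 = (-2, -3, 0).
v_2 = A·v_1 = (4, 7, -2).
v_3 = A·v_2 = (-10, -17, 6).

v_3 = (-10, -17, 6)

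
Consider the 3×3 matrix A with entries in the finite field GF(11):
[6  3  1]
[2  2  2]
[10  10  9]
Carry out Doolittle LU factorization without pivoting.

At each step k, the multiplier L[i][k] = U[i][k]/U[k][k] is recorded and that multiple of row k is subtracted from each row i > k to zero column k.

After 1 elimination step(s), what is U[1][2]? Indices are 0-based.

Step 1: pivot at (0,0) is 6.
  row1 ← row1 − (4)·row0  ⇒  L[1][0]=4, U row1=(0, 1, 9)
  row2 ← row2 − (9)·row0  ⇒  L[2][0]=9, U row2=(0, 5, 0)

U[1][2] = 9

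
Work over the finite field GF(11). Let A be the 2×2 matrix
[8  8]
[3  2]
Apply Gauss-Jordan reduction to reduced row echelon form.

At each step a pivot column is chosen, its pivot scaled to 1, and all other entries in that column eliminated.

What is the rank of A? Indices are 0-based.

[1] R0 /= 8  ⇒  (1, 1)
     R1 -= 3·R0  ⇒  (0, 10)
[2] R1 /= 10  ⇒  (0, 1)
     R0 -= 1·R1  ⇒  (1, 0)

rank = 2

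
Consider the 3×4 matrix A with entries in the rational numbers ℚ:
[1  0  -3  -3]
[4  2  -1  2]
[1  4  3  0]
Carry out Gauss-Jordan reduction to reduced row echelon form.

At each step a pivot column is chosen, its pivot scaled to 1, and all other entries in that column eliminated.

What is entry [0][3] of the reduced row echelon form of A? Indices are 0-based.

pivot(0,0)=1: scale R0 → (1, 0, -3, -3)
  clear (1,0): R1 −= (4)R0 → (0, 2, 11, 14)
  clear (2,0): R2 −= (1)R0 → (0, 4, 6, 3)
pivot(1,1)=2: scale R1 → (0, 1, 11/2, 7)
  clear (2,1): R2 −= (4)R1 → (0, 0, -16, -25)
pivot(2,2)=-16: scale R2 → (0, 0, 1, 25/16)
  clear (0,2): R0 −= (-3)R2 → (1, 0, 0, 27/16)
  clear (1,2): R1 −= (11/2)R2 → (0, 1, 0, -51/32)

M[0][3] = 27/16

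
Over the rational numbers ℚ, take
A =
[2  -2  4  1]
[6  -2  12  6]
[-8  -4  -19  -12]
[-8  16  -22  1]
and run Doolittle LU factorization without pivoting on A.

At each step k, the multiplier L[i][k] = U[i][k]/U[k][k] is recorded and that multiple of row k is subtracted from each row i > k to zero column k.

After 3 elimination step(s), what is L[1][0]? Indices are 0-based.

Step 1: pivot at (0,0) is 2.
  row1 ← row1 − (3)·row0  ⇒  L[1][0]=3, U row1=(0, 4, 0, 3)
  row2 ← row2 − (-4)·row0  ⇒  L[2][0]=-4, U row2=(0, -12, -3, -8)
  row3 ← row3 − (-4)·row0  ⇒  L[3][0]=-4, U row3=(0, 8, -6, 5)
Step 2: pivot at (1,1) is 4.
  row2 ← row2 − (-3)·row1  ⇒  L[2][1]=-3, U row2=(0, 0, -3, 1)
  row3 ← row3 − (2)·row1  ⇒  L[3][1]=2, U row3=(0, 0, -6, -1)
Step 3: pivot at (2,2) is -3.
  row3 ← row3 − (2)·row2  ⇒  L[3][2]=2, U row3=(0, 0, 0, -3)

L[1][0] = 3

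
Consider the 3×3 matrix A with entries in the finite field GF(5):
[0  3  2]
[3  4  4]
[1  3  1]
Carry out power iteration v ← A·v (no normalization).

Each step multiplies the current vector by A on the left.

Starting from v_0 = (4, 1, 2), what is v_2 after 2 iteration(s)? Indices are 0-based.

v_0 = (4, 1, 2).
v_1 = A·v_0 = (2, 4, 4).
v_2 = A·v_1 = (0, 3, 3).

v_2 = (0, 3, 3)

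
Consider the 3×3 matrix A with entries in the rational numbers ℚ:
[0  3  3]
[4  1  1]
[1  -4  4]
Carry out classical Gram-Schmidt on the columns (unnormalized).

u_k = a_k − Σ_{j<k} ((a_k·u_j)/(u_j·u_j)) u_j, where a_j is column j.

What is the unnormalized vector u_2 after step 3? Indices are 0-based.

Step 1: u_0 = a_0 = (0, 4, 1).
Step 2: u_1 = a_1 − (0)·u_0 = (3, 1, -4).
Step 3: u_2 = a_2 − (8/17)·u_0 − (-3/13)·u_1 = (48/13, -144/221, 576/221).

u_2 = (48/13, -144/221, 576/221)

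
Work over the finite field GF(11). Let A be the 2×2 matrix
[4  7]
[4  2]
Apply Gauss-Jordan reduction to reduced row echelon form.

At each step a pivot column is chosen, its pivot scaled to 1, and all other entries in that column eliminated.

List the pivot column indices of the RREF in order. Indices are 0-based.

pivot columns: 0, 1

step 1: normalize row 0 (÷4) = (1, 10)
  row 1: subtract 4×row0 = (0, 6)
step 2: normalize row 1 (÷6) = (0, 1)
  row 0: subtract 10×row1 = (1, 0)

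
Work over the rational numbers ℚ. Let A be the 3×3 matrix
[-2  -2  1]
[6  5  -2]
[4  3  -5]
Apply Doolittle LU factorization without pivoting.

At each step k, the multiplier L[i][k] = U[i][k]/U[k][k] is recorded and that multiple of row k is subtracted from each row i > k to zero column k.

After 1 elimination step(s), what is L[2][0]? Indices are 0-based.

Step 1: pivot at (0,0) is -2.
  row1 ← row1 − (-3)·row0  ⇒  L[1][0]=-3, U row1=(0, -1, 1)
  row2 ← row2 − (-2)·row0  ⇒  L[2][0]=-2, U row2=(0, -1, -3)

L[2][0] = -2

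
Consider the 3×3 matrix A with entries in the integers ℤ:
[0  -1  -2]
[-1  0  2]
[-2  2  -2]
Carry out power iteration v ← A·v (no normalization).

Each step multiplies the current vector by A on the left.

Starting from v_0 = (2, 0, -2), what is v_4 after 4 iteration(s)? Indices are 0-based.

v_4 = (6, -4, -220)

v_0 = (2, 0, -2).
v_1 = A·v_0 = (4, -6, 0).
v_2 = A·v_1 = (6, -4, -20).
v_3 = A·v_2 = (44, -46, 20).
v_4 = A·v_3 = (6, -4, -220).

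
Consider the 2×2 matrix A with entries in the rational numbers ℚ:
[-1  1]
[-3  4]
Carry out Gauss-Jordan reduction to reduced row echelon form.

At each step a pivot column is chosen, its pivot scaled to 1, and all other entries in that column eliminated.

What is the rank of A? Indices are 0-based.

step 1: normalize row 0 (÷-1) = (1, -1)
  row 1: subtract -3×row0 = (0, 1)
step 2: normalize row 1 (÷1) = (0, 1)
  row 0: subtract -1×row1 = (1, 0)

rank = 2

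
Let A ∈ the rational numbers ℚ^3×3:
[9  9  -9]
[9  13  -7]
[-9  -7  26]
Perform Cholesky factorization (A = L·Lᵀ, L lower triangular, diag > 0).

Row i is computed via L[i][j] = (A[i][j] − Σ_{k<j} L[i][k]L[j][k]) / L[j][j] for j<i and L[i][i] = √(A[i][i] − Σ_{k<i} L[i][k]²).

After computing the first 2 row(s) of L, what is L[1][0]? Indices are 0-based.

Step 1: L[0][0] = √(9) = 3.
  L[1][0] = (9) / L[0][0] = 3.
Step 2: L[1][1] = √(4) = 2.

L[1][0] = 3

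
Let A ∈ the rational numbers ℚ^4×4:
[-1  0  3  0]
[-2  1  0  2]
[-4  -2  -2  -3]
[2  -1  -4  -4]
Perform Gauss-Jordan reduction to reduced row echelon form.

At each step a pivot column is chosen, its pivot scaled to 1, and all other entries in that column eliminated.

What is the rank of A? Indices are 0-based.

rank = 4

[1] R0 /= -1  ⇒  (1, 0, -3, 0)
     R1 -= -2·R0  ⇒  (0, 1, -6, 2)
     R2 -= -4·R0  ⇒  (0, -2, -14, -3)
     R3 -= 2·R0  ⇒  (0, -1, 2, -4)
[2] R1 /= 1  ⇒  (0, 1, -6, 2)
     R2 -= -2·R1  ⇒  (0, 0, -26, 1)
     R3 -= -1·R1  ⇒  (0, 0, -4, -2)
[3] R2 /= -26  ⇒  (0, 0, 1, -1/26)
     R0 -= -3·R2  ⇒  (1, 0, 0, -3/26)
     R1 -= -6·R2  ⇒  (0, 1, 0, 23/13)
     R3 -= -4·R2  ⇒  (0, 0, 0, -28/13)
[4] R3 /= -28/13  ⇒  (0, 0, 0, 1)
     R0 -= -3/26·R3  ⇒  (1, 0, 0, 0)
     R1 -= 23/13·R3  ⇒  (0, 1, 0, 0)
     R2 -= -1/26·R3  ⇒  (0, 0, 1, 0)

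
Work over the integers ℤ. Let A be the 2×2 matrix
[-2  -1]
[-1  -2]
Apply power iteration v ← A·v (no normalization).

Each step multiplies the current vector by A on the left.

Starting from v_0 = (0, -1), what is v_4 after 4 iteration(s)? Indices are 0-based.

v_0 = (0, -1).
v_1 = A·v_0 = (1, 2).
v_2 = A·v_1 = (-4, -5).
v_3 = A·v_2 = (13, 14).
v_4 = A·v_3 = (-40, -41).

v_4 = (-40, -41)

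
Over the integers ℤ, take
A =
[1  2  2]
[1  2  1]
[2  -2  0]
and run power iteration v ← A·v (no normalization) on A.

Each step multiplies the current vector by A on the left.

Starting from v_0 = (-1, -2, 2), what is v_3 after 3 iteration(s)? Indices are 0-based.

v_0 = (-1, -2, 2).
v_1 = A·v_0 = (-1, -3, 2).
v_2 = A·v_1 = (-3, -5, 4).
v_3 = A·v_2 = (-5, -9, 4).

v_3 = (-5, -9, 4)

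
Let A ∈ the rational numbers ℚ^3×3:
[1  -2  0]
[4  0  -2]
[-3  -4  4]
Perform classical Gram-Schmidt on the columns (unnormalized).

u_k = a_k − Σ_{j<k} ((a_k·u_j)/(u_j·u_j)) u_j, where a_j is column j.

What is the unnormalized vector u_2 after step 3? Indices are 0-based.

Step 1: u_0 = a_0 = (1, 4, -3).
Step 2: u_1 = a_1 − (5/13)·u_0 = (-31/13, -20/13, -37/13).
Step 3: u_2 = a_2 − (-10/13)·u_0 − (-18/35)·u_1 = (-16/35, 2/7, 8/35).

u_2 = (-16/35, 2/7, 8/35)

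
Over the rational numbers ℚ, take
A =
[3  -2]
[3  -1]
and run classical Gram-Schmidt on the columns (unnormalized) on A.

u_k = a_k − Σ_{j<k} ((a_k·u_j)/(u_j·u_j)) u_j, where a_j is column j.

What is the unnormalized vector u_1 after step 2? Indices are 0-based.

u_1 = (-1/2, 1/2)

Step 1: u_0 = a_0 = (3, 3).
Step 2: u_1 = a_1 − (-1/2)·u_0 = (-1/2, 1/2).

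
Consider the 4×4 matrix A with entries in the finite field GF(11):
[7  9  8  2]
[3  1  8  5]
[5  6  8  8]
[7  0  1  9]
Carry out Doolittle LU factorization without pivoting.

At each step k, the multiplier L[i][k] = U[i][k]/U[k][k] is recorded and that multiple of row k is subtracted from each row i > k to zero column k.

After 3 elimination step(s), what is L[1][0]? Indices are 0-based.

[col 0] pivot 7
  R1 -= 2*R0 → (0, 5, 3, 1)  (L[1][0] := 2)
  R2 -= 7*R0 → (0, 9, 7, 5)  (L[2][0] := 7)
  R3 -= 1*R0 → (0, 2, 4, 7)  (L[3][0] := 1)
[col 1] pivot 5
  R2 -= 4*R1 → (0, 0, 6, 1)  (L[2][1] := 4)
  R3 -= 7*R1 → (0, 0, 5, 0)  (L[3][1] := 7)
[col 2] pivot 6
  R3 -= 10*R2 → (0, 0, 0, 1)  (L[3][2] := 10)

L[1][0] = 2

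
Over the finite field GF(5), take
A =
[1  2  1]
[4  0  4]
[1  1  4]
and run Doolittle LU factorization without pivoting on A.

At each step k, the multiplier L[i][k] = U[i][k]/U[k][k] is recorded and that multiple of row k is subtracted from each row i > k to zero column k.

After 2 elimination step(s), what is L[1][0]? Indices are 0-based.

L[1][0] = 4

k=0: U[0][0]=1
  eliminate (1,0): mult=4, new row 1: (0, 2, 0); set L[1][0]=4
  eliminate (2,0): mult=1, new row 2: (0, 4, 3); set L[2][0]=1
k=1: U[1][1]=2
  eliminate (2,1): mult=2, new row 2: (0, 0, 3); set L[2][1]=2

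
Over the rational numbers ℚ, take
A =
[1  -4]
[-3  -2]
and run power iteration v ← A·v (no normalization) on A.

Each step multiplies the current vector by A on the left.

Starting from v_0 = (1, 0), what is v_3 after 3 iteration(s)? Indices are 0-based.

v_3 = (1, -45)

v_0 = (1, 0).
v_1 = A·v_0 = (1, -3).
v_2 = A·v_1 = (13, 3).
v_3 = A·v_2 = (1, -45).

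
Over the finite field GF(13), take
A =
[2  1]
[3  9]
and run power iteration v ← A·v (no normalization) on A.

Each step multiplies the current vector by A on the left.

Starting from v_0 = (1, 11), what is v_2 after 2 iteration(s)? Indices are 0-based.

v_0 = (1, 11).
v_1 = A·v_0 = (0, 11).
v_2 = A·v_1 = (11, 8).

v_2 = (11, 8)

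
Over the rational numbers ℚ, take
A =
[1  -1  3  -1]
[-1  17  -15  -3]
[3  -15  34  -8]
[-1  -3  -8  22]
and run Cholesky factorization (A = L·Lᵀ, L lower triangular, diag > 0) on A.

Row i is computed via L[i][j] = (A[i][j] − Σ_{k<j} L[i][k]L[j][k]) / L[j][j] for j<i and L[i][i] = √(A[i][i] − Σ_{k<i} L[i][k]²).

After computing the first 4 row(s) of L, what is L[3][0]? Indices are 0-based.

Step 1: L[0][0] = √(1) = 1.
  L[1][0] = (-1) / L[0][0] = -1.
Step 2: L[1][1] = √(16) = 4.
  L[2][0] = (3) / L[0][0] = 3.
  L[2][1] = (-12) / L[1][1] = -3.
Step 3: L[2][2] = √(16) = 4.
  L[3][0] = (-1) / L[0][0] = -1.
  L[3][1] = (-4) / L[1][1] = -1.
  L[3][2] = (-8) / L[2][2] = -2.
Step 4: L[3][3] = √(16) = 4.

L[3][0] = -1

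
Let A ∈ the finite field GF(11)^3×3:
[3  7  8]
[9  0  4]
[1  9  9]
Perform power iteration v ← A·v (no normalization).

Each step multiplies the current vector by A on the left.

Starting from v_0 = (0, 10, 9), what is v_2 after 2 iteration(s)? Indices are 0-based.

v_2 = (0, 4, 3)

v_0 = (0, 10, 9).
v_1 = A·v_0 = (10, 3, 6).
v_2 = A·v_1 = (0, 4, 3).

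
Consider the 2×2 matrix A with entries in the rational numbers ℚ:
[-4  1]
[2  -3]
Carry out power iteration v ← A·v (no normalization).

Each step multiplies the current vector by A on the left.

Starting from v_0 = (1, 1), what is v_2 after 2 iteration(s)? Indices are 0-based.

v_0 = (1, 1).
v_1 = A·v_0 = (-3, -1).
v_2 = A·v_1 = (11, -3).

v_2 = (11, -3)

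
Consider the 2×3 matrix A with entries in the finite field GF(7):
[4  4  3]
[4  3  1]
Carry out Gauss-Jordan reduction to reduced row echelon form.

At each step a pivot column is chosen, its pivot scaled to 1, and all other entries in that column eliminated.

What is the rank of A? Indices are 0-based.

rank = 2

[1] R0 /= 4  ⇒  (1, 1, 6)
     R1 -= 4·R0  ⇒  (0, 6, 5)
[2] R1 /= 6  ⇒  (0, 1, 2)
     R0 -= 1·R1  ⇒  (1, 0, 4)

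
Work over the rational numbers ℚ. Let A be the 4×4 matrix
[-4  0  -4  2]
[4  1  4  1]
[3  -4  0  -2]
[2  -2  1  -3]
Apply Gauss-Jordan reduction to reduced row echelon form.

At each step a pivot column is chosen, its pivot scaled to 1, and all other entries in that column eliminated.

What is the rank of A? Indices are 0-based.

pivot(0,0)=-4: scale R0 → (1, 0, 1, -1/2)
  clear (1,0): R1 −= (4)R0 → (0, 1, 0, 3)
  clear (2,0): R2 −= (3)R0 → (0, -4, -3, -1/2)
  clear (3,0): R3 −= (2)R0 → (0, -2, -1, -2)
pivot(1,1)=1: scale R1 → (0, 1, 0, 3)
  clear (2,1): R2 −= (-4)R1 → (0, 0, -3, 23/2)
  clear (3,1): R3 −= (-2)R1 → (0, 0, -1, 4)
pivot(2,2)=-3: scale R2 → (0, 0, 1, -23/6)
  clear (0,2): R0 −= (1)R2 → (1, 0, 0, 10/3)
  clear (3,2): R3 −= (-1)R2 → (0, 0, 0, 1/6)
pivot(3,3)=1/6: scale R3 → (0, 0, 0, 1)
  clear (0,3): R0 −= (10/3)R3 → (1, 0, 0, 0)
  clear (1,3): R1 −= (3)R3 → (0, 1, 0, 0)
  clear (2,3): R2 −= (-23/6)R3 → (0, 0, 1, 0)

rank = 4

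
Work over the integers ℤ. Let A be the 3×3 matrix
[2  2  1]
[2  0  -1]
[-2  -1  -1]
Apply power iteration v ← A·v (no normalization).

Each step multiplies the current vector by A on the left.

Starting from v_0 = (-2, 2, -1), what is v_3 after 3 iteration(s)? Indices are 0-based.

v_0 = (-2, 2, -1).
v_1 = A·v_0 = (-1, -3, 3).
v_2 = A·v_1 = (-5, -5, 2).
v_3 = A·v_2 = (-18, -12, 13).

v_3 = (-18, -12, 13)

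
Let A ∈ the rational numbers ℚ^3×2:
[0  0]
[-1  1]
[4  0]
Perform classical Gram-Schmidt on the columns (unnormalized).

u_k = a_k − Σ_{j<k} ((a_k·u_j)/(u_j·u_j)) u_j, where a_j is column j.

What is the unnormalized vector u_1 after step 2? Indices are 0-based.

u_1 = (0, 16/17, 4/17)

Step 1: u_0 = a_0 = (0, -1, 4).
Step 2: u_1 = a_1 − (-1/17)·u_0 = (0, 16/17, 4/17).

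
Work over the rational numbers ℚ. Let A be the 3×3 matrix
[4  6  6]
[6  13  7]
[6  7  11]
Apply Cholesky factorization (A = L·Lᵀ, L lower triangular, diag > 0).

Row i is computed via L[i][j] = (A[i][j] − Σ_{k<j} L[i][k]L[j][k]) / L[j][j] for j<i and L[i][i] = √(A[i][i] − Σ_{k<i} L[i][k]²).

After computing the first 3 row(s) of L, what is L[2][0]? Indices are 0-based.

Step 1: L[0][0] = √(4) = 2.
  L[1][0] = (6) / L[0][0] = 3.
Step 2: L[1][1] = √(4) = 2.
  L[2][0] = (6) / L[0][0] = 3.
  L[2][1] = (-2) / L[1][1] = -1.
Step 3: L[2][2] = √(1) = 1.

L[2][0] = 3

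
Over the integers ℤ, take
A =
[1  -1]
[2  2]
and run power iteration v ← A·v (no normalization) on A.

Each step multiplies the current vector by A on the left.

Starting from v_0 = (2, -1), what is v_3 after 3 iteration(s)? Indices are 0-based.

v_3 = (-9, 22)

v_0 = (2, -1).
v_1 = A·v_0 = (3, 2).
v_2 = A·v_1 = (1, 10).
v_3 = A·v_2 = (-9, 22).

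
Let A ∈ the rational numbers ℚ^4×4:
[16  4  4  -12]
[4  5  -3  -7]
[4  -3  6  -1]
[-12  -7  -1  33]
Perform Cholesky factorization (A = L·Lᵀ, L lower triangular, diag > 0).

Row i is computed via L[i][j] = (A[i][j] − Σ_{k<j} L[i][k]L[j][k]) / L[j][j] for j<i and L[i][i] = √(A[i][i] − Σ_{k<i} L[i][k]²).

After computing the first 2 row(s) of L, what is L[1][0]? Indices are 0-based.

Step 1: L[0][0] = √(16) = 4.
  L[1][0] = (4) / L[0][0] = 1.
Step 2: L[1][1] = √(4) = 2.

L[1][0] = 1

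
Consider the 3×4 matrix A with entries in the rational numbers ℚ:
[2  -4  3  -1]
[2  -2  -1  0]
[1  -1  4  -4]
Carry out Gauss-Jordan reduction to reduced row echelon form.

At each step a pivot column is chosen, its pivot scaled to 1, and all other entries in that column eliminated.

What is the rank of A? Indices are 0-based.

step 1: normalize row 0 (÷2) = (1, -2, 3/2, -1/2)
  row 1: subtract 2×row0 = (0, 2, -4, 1)
  row 2: subtract 1×row0 = (0, 1, 5/2, -7/2)
step 2: normalize row 1 (÷2) = (0, 1, -2, 1/2)
  row 0: subtract -2×row1 = (1, 0, -5/2, 1/2)
  row 2: subtract 1×row1 = (0, 0, 9/2, -4)
step 3: normalize row 2 (÷9/2) = (0, 0, 1, -8/9)
  row 0: subtract -5/2×row2 = (1, 0, 0, -31/18)
  row 1: subtract -2×row2 = (0, 1, 0, -23/18)

rank = 3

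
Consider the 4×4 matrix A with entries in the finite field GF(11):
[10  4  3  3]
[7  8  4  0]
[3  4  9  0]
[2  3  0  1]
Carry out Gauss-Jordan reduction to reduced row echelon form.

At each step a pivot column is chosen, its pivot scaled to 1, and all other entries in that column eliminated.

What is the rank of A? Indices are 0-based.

rank = 4

step 1: normalize row 0 (÷10) = (1, 7, 8, 8)
  row 1: subtract 7×row0 = (0, 3, 3, 10)
  row 2: subtract 3×row0 = (0, 5, 7, 9)
  row 3: subtract 2×row0 = (0, 0, 6, 7)
step 2: normalize row 1 (÷3) = (0, 1, 1, 7)
  row 0: subtract 7×row1 = (1, 0, 1, 3)
  row 2: subtract 5×row1 = (0, 0, 2, 7)
step 3: normalize row 2 (÷2) = (0, 0, 1, 9)
  row 0: subtract 1×row2 = (1, 0, 0, 5)
  row 1: subtract 1×row2 = (0, 1, 0, 9)
  row 3: subtract 6×row2 = (0, 0, 0, 8)
step 4: normalize row 3 (÷8) = (0, 0, 0, 1)
  row 0: subtract 5×row3 = (1, 0, 0, 0)
  row 1: subtract 9×row3 = (0, 1, 0, 0)
  row 2: subtract 9×row3 = (0, 0, 1, 0)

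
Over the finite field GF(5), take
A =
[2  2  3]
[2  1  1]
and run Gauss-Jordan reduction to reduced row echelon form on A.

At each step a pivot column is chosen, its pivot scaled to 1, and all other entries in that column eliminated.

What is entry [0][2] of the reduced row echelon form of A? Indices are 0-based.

step 1: normalize row 0 (÷2) = (1, 1, 4)
  row 1: subtract 2×row0 = (0, 4, 3)
step 2: normalize row 1 (÷4) = (0, 1, 2)
  row 0: subtract 1×row1 = (1, 0, 2)

M[0][2] = 2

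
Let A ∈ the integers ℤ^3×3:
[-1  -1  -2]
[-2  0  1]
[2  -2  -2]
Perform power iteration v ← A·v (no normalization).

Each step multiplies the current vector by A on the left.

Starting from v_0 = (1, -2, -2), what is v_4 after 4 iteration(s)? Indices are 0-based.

v_4 = (11, -88, 46)

v_0 = (1, -2, -2).
v_1 = A·v_0 = (5, -4, 10).
v_2 = A·v_1 = (-21, 0, -2).
v_3 = A·v_2 = (25, 40, -38).
v_4 = A·v_3 = (11, -88, 46).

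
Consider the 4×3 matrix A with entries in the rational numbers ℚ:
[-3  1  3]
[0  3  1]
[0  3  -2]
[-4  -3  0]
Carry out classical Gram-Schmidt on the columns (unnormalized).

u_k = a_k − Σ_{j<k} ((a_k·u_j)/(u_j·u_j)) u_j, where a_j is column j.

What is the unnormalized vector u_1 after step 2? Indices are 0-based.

Step 1: u_0 = a_0 = (-3, 0, 0, -4).
Step 2: u_1 = a_1 − (9/25)·u_0 = (52/25, 3, 3, -39/25).

u_1 = (52/25, 3, 3, -39/25)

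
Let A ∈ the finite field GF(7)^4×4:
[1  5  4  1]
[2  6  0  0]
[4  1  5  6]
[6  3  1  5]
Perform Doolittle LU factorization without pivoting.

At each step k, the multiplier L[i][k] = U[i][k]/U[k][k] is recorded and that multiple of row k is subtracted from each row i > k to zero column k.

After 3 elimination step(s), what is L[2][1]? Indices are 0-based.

k=0: U[0][0]=1
  eliminate (1,0): mult=2, new row 1: (0, 3, 6, 5); set L[1][0]=2
  eliminate (2,0): mult=4, new row 2: (0, 2, 3, 2); set L[2][0]=4
  eliminate (3,0): mult=6, new row 3: (0, 1, 5, 6); set L[3][0]=6
k=1: U[1][1]=3
  eliminate (2,1): mult=3, new row 2: (0, 0, 6, 1); set L[2][1]=3
  eliminate (3,1): mult=5, new row 3: (0, 0, 3, 2); set L[3][1]=5
k=2: U[2][2]=6
  eliminate (3,2): mult=4, new row 3: (0, 0, 0, 5); set L[3][2]=4

L[2][1] = 3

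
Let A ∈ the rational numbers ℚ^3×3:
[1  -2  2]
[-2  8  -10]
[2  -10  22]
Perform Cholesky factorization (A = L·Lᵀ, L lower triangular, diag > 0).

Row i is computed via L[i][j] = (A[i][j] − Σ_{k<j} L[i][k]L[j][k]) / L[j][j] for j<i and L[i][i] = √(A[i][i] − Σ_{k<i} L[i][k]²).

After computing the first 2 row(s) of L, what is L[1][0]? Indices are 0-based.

L[1][0] = -2

Step 1: L[0][0] = √(1) = 1.
  L[1][0] = (-2) / L[0][0] = -2.
Step 2: L[1][1] = √(4) = 2.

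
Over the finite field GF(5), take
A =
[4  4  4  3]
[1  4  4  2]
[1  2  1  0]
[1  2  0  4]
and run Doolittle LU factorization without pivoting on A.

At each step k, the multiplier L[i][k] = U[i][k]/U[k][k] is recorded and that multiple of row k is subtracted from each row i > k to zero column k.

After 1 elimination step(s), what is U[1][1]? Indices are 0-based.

U[1][1] = 3

Step 1: pivot at (0,0) is 4.
  row1 ← row1 − (4)·row0  ⇒  L[1][0]=4, U row1=(0, 3, 3, 0)
  row2 ← row2 − (4)·row0  ⇒  L[2][0]=4, U row2=(0, 1, 0, 3)
  row3 ← row3 − (4)·row0  ⇒  L[3][0]=4, U row3=(0, 1, 4, 2)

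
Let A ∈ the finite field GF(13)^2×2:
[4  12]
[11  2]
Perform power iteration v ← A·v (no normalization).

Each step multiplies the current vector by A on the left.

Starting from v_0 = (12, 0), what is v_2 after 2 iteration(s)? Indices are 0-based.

v_0 = (12, 0).
v_1 = A·v_0 = (9, 2).
v_2 = A·v_1 = (8, 12).

v_2 = (8, 12)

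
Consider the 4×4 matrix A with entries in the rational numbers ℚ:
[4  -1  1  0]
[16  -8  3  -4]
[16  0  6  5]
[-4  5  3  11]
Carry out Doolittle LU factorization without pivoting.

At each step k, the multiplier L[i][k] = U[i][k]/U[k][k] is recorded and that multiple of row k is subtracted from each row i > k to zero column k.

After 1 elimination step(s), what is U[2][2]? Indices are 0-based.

Step 1: pivot at (0,0) is 4.
  row1 ← row1 − (4)·row0  ⇒  L[1][0]=4, U row1=(0, -4, -1, -4)
  row2 ← row2 − (4)·row0  ⇒  L[2][0]=4, U row2=(0, 4, 2, 5)
  row3 ← row3 − (-1)·row0  ⇒  L[3][0]=-1, U row3=(0, 4, 4, 11)

U[2][2] = 2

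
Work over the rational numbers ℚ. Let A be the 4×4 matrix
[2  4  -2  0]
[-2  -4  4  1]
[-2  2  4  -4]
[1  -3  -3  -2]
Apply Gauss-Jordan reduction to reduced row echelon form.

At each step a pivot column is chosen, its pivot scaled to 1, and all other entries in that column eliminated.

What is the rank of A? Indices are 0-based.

rank = 4

step 1: normalize row 0 (÷2) = (1, 2, -1, 0)
  row 1: subtract -2×row0 = (0, 0, 2, 1)
  row 2: subtract -2×row0 = (0, 6, 2, -4)
  row 3: subtract 1×row0 = (0, -5, -2, -2)
step 2: exchange rows 1,2
step 2: normalize row 1 (÷6) = (0, 1, 1/3, -2/3)
  row 0: subtract 2×row1 = (1, 0, -5/3, 4/3)
  row 3: subtract -5×row1 = (0, 0, -1/3, -16/3)
step 3: normalize row 2 (÷2) = (0, 0, 1, 1/2)
  row 0: subtract -5/3×row2 = (1, 0, 0, 13/6)
  row 1: subtract 1/3×row2 = (0, 1, 0, -5/6)
  row 3: subtract -1/3×row2 = (0, 0, 0, -31/6)
step 4: normalize row 3 (÷-31/6) = (0, 0, 0, 1)
  row 0: subtract 13/6×row3 = (1, 0, 0, 0)
  row 1: subtract -5/6×row3 = (0, 1, 0, 0)
  row 2: subtract 1/2×row3 = (0, 0, 1, 0)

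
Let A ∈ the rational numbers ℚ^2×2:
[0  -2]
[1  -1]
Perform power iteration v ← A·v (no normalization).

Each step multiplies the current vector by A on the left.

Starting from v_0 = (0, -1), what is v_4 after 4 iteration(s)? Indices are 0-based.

v_4 = (6, 1)

v_0 = (0, -1).
v_1 = A·v_0 = (2, 1).
v_2 = A·v_1 = (-2, 1).
v_3 = A·v_2 = (-2, -3).
v_4 = A·v_3 = (6, 1).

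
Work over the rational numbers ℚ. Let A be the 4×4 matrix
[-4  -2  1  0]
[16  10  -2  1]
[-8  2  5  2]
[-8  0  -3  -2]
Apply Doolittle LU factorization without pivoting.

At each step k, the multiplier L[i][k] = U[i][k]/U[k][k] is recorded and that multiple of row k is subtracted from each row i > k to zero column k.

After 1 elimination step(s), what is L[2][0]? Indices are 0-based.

[col 0] pivot -4
  R1 -= -4*R0 → (0, 2, 2, 1)  (L[1][0] := -4)
  R2 -= 2*R0 → (0, 6, 3, 2)  (L[2][0] := 2)
  R3 -= 2*R0 → (0, 4, -5, -2)  (L[3][0] := 2)

L[2][0] = 2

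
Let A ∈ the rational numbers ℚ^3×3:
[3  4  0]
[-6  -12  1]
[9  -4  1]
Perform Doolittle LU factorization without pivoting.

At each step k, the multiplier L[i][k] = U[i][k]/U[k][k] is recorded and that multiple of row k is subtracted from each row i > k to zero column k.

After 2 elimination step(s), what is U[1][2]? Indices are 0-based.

U[1][2] = 1

[col 0] pivot 3
  R1 -= -2*R0 → (0, -4, 1)  (L[1][0] := -2)
  R2 -= 3*R0 → (0, -16, 1)  (L[2][0] := 3)
[col 1] pivot -4
  R2 -= 4*R1 → (0, 0, -3)  (L[2][1] := 4)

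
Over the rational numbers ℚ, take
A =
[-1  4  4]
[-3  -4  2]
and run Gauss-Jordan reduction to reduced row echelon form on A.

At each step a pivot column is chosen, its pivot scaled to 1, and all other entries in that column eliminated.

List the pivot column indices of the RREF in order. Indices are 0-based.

[1] R0 /= -1  ⇒  (1, -4, -4)
     R1 -= -3·R0  ⇒  (0, -16, -10)
[2] R1 /= -16  ⇒  (0, 1, 5/8)
     R0 -= -4·R1  ⇒  (1, 0, -3/2)

pivot columns: 0, 1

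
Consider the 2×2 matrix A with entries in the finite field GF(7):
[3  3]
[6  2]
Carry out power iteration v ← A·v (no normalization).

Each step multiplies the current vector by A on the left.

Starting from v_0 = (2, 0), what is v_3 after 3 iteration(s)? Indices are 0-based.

v_0 = (2, 0).
v_1 = A·v_0 = (6, 5).
v_2 = A·v_1 = (5, 4).
v_3 = A·v_2 = (6, 3).

v_3 = (6, 3)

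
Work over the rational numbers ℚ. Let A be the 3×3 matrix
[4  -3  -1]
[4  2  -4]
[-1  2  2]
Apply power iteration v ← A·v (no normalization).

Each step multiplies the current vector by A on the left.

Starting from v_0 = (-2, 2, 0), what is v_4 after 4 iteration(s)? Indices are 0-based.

v_4 = (1618, -352, -1122)

v_0 = (-2, 2, 0).
v_1 = A·v_0 = (-14, -4, 6).
v_2 = A·v_1 = (-50, -88, 18).
v_3 = A·v_2 = (46, -448, -90).
v_4 = A·v_3 = (1618, -352, -1122).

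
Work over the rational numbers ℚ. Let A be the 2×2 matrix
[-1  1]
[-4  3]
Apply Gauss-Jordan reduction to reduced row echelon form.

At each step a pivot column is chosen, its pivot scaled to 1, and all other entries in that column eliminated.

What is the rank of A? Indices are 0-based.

rank = 2

step 1: normalize row 0 (÷-1) = (1, -1)
  row 1: subtract -4×row0 = (0, -1)
step 2: normalize row 1 (÷-1) = (0, 1)
  row 0: subtract -1×row1 = (1, 0)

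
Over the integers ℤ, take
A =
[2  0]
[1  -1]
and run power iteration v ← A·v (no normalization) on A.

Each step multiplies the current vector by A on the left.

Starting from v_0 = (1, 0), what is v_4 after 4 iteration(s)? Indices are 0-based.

v_4 = (16, 5)

v_0 = (1, 0).
v_1 = A·v_0 = (2, 1).
v_2 = A·v_1 = (4, 1).
v_3 = A·v_2 = (8, 3).
v_4 = A·v_3 = (16, 5).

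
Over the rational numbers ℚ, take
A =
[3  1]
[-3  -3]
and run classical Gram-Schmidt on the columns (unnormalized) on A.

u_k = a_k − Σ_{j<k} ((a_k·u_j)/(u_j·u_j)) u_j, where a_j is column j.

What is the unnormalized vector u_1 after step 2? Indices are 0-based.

u_1 = (-1, -1)

Step 1: u_0 = a_0 = (3, -3).
Step 2: u_1 = a_1 − (2/3)·u_0 = (-1, -1).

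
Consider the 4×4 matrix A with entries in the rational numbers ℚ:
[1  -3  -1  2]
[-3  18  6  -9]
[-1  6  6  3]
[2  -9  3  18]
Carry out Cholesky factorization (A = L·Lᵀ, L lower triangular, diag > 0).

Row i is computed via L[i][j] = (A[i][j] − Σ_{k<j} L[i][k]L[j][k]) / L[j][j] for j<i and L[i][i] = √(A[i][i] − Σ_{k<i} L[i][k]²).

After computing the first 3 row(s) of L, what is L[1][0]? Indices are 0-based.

Step 1: L[0][0] = √(1) = 1.
  L[1][0] = (-3) / L[0][0] = -3.
Step 2: L[1][1] = √(9) = 3.
  L[2][0] = (-1) / L[0][0] = -1.
  L[2][1] = (3) / L[1][1] = 1.
Step 3: L[2][2] = √(4) = 2.

L[1][0] = -3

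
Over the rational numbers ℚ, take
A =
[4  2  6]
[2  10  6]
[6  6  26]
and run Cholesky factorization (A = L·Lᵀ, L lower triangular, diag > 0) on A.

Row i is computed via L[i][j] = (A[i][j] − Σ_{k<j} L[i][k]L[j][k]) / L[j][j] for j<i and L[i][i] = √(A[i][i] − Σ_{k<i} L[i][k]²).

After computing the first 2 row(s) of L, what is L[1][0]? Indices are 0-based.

L[1][0] = 1

Step 1: L[0][0] = √(4) = 2.
  L[1][0] = (2) / L[0][0] = 1.
Step 2: L[1][1] = √(9) = 3.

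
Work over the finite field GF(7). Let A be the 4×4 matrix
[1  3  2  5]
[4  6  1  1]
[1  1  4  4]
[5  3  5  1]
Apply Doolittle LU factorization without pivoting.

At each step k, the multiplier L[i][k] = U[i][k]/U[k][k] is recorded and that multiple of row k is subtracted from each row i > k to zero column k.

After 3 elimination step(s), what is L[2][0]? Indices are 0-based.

L[2][0] = 1

[col 0] pivot 1
  R1 -= 4*R0 → (0, 1, 0, 2)  (L[1][0] := 4)
  R2 -= 1*R0 → (0, 5, 2, 6)  (L[2][0] := 1)
  R3 -= 5*R0 → (0, 2, 2, 4)  (L[3][0] := 5)
[col 1] pivot 1
  R2 -= 5*R1 → (0, 0, 2, 3)  (L[2][1] := 5)
  R3 -= 2*R1 → (0, 0, 2, 0)  (L[3][1] := 2)
[col 2] pivot 2
  R3 -= 1*R2 → (0, 0, 0, 4)  (L[3][2] := 1)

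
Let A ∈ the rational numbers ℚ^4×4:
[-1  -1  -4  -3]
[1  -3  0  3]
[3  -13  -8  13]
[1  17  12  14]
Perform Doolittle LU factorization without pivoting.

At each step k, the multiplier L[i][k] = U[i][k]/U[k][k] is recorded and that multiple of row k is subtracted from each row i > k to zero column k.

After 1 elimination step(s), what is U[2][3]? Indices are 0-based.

U[2][3] = 4

Step 1: pivot at (0,0) is -1.
  row1 ← row1 − (-1)·row0  ⇒  L[1][0]=-1, U row1=(0, -4, -4, 0)
  row2 ← row2 − (-3)·row0  ⇒  L[2][0]=-3, U row2=(0, -16, -20, 4)
  row3 ← row3 − (-1)·row0  ⇒  L[3][0]=-1, U row3=(0, 16, 8, 11)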